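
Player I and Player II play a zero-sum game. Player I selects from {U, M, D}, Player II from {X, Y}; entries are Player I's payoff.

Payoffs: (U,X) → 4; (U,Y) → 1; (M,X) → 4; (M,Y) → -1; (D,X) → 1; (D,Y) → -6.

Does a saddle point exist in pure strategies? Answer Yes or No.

Row minima: U → 1, M → -1, D → -6; maximin = 1.
Column maxima: X → 4, Y → 1; minimax = 1.
maximin = minimax = 1, so a saddle point exists.

Yes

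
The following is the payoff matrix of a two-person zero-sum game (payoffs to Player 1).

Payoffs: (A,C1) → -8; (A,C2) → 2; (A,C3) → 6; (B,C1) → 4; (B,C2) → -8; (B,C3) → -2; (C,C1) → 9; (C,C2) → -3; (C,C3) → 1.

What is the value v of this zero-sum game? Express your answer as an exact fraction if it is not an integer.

-3/11

Row minima: A → -8, B → -8, C → -3; maximin = -3.
Column maxima: C1 → 9, C2 → 2, C3 → 6; minimax = 2.
-3 ≠ 2, so there is no saddle point; optimal play is mixed.
B is strictly dominated by C, so Player 1 never plays it.
C3 is strictly dominated by C2 (it gives Player 1 strictly more in every row), so Player 2 never plays it.
On the remaining 2×2 (A, C vs C1, C2):
Let Player 1 play A with probability p. Expected payoff against C1: (-8)p + 9(1−p) = −17p + 9; against C2: 2p + (-3)(1−p) = 5p − 3.
Setting these equal: −17p + 9 = 5p − 3 ⇒ −22p = -12 ⇒ p = 6/11, and the value is (-17)·(6/11) + 9 = -3/11.
For Player 2: with q = P(C1), equating A's and C's payoffs gives −10q + 2 = 12q − 3 ⇒ q = 5/22.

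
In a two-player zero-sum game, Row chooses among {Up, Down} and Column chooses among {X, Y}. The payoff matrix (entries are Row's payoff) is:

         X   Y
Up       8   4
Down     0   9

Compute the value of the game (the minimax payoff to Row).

Row minima: Up → 4, Down → 0; maximin = 4.
Column maxima: X → 8, Y → 9; minimax = 8.
4 ≠ 8, so there is no saddle point; optimal play is mixed.
Let Row play Up with probability p. Expected payoff against X: 8p + 0(1−p) = 8p; against Y: 4p + 9(1−p) = −5p + 9.
Setting these equal: 8p = −5p + 9 ⇒ 13p = 9 ⇒ p = 9/13, and the value is (8)·(9/13) = 72/13.
For Column: with q = P(X), equating Up's and Down's payoffs gives 4q + 4 = −9q + 9 ⇒ q = 5/13.

72/13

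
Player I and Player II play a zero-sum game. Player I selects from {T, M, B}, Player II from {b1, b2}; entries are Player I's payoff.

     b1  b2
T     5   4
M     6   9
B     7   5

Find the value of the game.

33/5

Row minima: T → 4, M → 6, B → 5; maximin = 6.
Column maxima: b1 → 7, b2 → 9; minimax = 7.
6 ≠ 7, so there is no saddle point; optimal play is mixed.
T is strictly dominated by M, so Player I never plays it.
On the remaining 2×2 (M, B vs b1, b2):
Let Player I play M with probability p. Expected payoff against b1: 6p + 7(1−p) = −p + 7; against b2: 9p + 5(1−p) = 4p + 5.
Setting these equal: −p + 7 = 4p + 5 ⇒ −5p = -2 ⇒ p = 2/5, and the value is (-1)·(2/5) + 7 = 33/5.
For Player II: with q = P(b1), equating M's and B's payoffs gives −3q + 9 = 2q + 5 ⇒ q = 4/5.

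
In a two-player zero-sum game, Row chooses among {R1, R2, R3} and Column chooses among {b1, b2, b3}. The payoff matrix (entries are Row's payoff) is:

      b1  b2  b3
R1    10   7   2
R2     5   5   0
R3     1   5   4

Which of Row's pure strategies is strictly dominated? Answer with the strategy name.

R2

R1 gives a strictly higher payoff than R2 against every column: 10 > 5, 7 > 5, 2 > 0.
So R2 is strictly dominated and Row never plays it.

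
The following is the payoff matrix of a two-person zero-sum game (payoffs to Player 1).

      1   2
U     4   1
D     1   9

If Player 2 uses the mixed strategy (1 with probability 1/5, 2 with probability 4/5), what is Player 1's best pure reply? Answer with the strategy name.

Expected payoff of U: (1/5)·4 + (4/5)·1 = 8/5.
Expected payoff of D: (1/5)·1 + (4/5)·9 = 37/5.
The largest is 37/5, so Player 1's best response is D.

D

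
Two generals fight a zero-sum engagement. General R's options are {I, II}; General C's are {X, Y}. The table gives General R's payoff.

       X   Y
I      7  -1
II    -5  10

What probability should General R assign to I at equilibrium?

15/23

Row minima: I → -1, II → -5; maximin = -1.
Column maxima: X → 7, Y → 10; minimax = 7.
-1 ≠ 7, so there is no saddle point; optimal play is mixed.
Let General R play I with probability p. Expected payoff against X: 7p + (-5)(1−p) = 12p − 5; against Y: (-1)p + 10(1−p) = −11p + 10.
Setting these equal: 12p − 5 = −11p + 10 ⇒ 23p = 15 ⇒ p = 15/23, and the value is (12)·(15/23) − 5 = 65/23.
For General C: with q = P(X), equating I's and II's payoffs gives 8q − 1 = −15q + 10 ⇒ q = 11/23.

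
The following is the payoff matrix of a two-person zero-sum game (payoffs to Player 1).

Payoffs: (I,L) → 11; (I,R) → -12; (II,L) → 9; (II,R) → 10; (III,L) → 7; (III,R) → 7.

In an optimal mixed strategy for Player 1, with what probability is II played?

Row minima: I → -12, II → 9, III → 7; maximin = 9.
Column maxima: L → 11, R → 10; minimax = 10.
9 ≠ 10, so there is no saddle point; optimal play is mixed.
III is strictly dominated by II, so Player 1 never plays it.
On the remaining 2×2 (I, II vs L, R):
Let Player 1 play I with probability p. Expected payoff against L: 11p + 9(1−p) = 2p + 9; against R: (-12)p + 10(1−p) = −22p + 10.
Setting these equal: 2p + 9 = −22p + 10 ⇒ 24p = 1 ⇒ p = 1/24, and the value is (2)·(1/24) + 9 = 109/12.
For Player 2: with q = P(L), equating I's and II's payoffs gives 23q − 12 = −q + 10 ⇒ q = 11/12.

23/24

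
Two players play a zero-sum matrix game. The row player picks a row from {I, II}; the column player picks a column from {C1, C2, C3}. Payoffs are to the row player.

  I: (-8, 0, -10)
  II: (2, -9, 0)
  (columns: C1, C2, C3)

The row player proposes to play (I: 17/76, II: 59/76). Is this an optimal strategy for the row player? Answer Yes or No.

Against C1 this mix gives (17/76)·(-8) + (59/76)·2 = -9/38.
Against C2 this mix gives (17/76)·0 + (59/76)·(-9) = -531/76.
Against C3 this mix gives (17/76)·(-10) + (59/76)·0 = -85/38.
The column player will play C2, holding the row player to -531/76. Shifting weight toward the row that does better against C2 would raise this floor (the equalizing mix achieves -90/19 against both C2 and C3), so the proposed strategy is not optimal.

No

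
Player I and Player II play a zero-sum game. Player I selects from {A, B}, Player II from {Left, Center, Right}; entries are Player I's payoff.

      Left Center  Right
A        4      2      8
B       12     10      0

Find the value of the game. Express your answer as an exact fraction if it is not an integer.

Row minima: A → 2, B → 0; maximin = 2.
Column maxima: Left → 12, Center → 10, Right → 8; minimax = 8.
2 ≠ 8, so there is no saddle point; optimal play is mixed.
Left is strictly dominated by Center (it gives Player I strictly more in every row), so Player II never plays it.
On the remaining 2×2 (A, B vs Center, Right):
Let Player I play A with probability p. Expected payoff against Center: 2p + 10(1−p) = −8p + 10; against Right: 8p + 0(1−p) = 8p.
Setting these equal: −8p + 10 = 8p ⇒ −16p = -10 ⇒ p = 5/8, and the value is (-8)·(5/8) + 10 = 5.
For Player II: with q = P(Center), equating A's and B's payoffs gives −6q + 8 = 10q ⇒ q = 1/2.

5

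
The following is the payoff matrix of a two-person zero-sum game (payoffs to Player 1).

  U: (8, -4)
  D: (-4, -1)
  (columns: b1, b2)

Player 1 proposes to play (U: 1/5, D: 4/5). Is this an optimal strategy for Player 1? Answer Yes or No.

Against b1 this mix gives (1/5)·8 + (4/5)·(-4) = -8/5.
Against b2 this mix gives (1/5)·(-4) + (4/5)·(-1) = -8/5.
All of Player 2's active replies (b1, b2) yield -8/5, and no column does worse for Player 1. The mix makes Player 2 indifferent and guarantees -8/5, so it is optimal.

Yes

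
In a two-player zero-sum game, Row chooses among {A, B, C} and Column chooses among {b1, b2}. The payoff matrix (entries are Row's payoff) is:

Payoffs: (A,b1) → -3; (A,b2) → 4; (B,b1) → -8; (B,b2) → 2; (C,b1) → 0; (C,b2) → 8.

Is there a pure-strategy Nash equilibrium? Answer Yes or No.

Yes

Row minima: A → -3, B → -8, C → 0; maximin = 0.
Column maxima: b1 → 0, b2 → 8; minimax = 0.
maximin = minimax = 0, so a saddle point exists.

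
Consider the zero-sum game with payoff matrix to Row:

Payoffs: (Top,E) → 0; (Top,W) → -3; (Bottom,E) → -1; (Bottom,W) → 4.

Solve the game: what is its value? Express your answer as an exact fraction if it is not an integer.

-3/8

Row minima: Top → -3, Bottom → -1; maximin = -1.
Column maxima: E → 0, W → 4; minimax = 0.
-1 ≠ 0, so there is no saddle point; optimal play is mixed.
Let Row play Top with probability p. Expected payoff against E: 0p + (-1)(1−p) = p − 1; against W: (-3)p + 4(1−p) = −7p + 4.
Setting these equal: p − 1 = −7p + 4 ⇒ 8p = 5 ⇒ p = 5/8, and the value is (1)·(5/8) − 1 = -3/8.
For Column: with q = P(E), equating Top's and Bottom's payoffs gives 3q − 3 = −5q + 4 ⇒ q = 7/8.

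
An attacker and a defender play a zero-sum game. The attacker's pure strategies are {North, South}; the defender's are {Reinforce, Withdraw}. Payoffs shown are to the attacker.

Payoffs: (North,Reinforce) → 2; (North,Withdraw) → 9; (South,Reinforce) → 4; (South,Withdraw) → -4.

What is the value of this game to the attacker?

44/15

Row minima: North → 2, South → -4; maximin = 2.
Column maxima: Reinforce → 4, Withdraw → 9; minimax = 4.
2 ≠ 4, so there is no saddle point; optimal play is mixed.
Let the attacker play North with probability p. Expected payoff against Reinforce: 2p + 4(1−p) = −2p + 4; against Withdraw: 9p + (-4)(1−p) = 13p − 4.
Setting these equal: −2p + 4 = 13p − 4 ⇒ −15p = -8 ⇒ p = 8/15, and the value is (-2)·(8/15) + 4 = 44/15.
For the defender: with q = P(Reinforce), equating North's and South's payoffs gives −7q + 9 = 8q − 4 ⇒ q = 13/15.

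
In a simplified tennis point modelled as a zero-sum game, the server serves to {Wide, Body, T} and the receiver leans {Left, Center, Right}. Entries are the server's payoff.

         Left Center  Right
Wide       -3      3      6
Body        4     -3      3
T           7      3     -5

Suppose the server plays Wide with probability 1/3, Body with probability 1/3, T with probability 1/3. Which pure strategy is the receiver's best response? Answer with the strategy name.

Center

If the receiver plays Left, the server's expected payoff is (1/3)·(-3) + (1/3)·4 + (1/3)·7 = 8/3.
If the receiver plays Center, the server's expected payoff is (1/3)·3 + (1/3)·(-3) + (1/3)·3 = 1.
If the receiver plays Right, the server's expected payoff is (1/3)·6 + (1/3)·3 + (1/3)·(-5) = 4/3.
The receiver minimizes the server's payoff; the smallest is 1, so the best response is Center.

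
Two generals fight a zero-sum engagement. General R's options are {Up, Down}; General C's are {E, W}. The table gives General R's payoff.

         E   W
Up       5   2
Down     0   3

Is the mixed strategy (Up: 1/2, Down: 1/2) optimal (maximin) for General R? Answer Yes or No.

Against E this mix gives (1/2)·5 + (1/2)·0 = 5/2.
Against W this mix gives (1/2)·2 + (1/2)·3 = 5/2.
All of General C's active replies (E, W) yield 5/2, and no column does worse for General R. The mix makes General C indifferent and guarantees 5/2, so it is optimal.

Yes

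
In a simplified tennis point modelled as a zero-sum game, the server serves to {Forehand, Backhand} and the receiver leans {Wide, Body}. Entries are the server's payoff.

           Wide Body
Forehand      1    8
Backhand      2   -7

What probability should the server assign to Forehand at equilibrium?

Row minima: Forehand → 1, Backhand → -7; maximin = 1.
Column maxima: Wide → 2, Body → 8; minimax = 2.
1 ≠ 2, so there is no saddle point; optimal play is mixed.
Let the server play Forehand with probability p. Expected payoff against Wide: 1p + 2(1−p) = −p + 2; against Body: 8p + (-7)(1−p) = 15p − 7.
Setting these equal: −p + 2 = 15p − 7 ⇒ −16p = -9 ⇒ p = 9/16, and the value is (-1)·(9/16) + 2 = 23/16.
For the receiver: with q = P(Wide), equating Forehand's and Backhand's payoffs gives −7q + 8 = 9q − 7 ⇒ q = 15/16.

9/16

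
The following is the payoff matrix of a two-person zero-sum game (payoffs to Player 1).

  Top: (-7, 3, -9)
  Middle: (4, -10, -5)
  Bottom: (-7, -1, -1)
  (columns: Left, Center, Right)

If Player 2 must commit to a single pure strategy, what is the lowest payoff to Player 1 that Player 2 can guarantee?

Column maxima: Left → 4, Center → 3, Right → -1.
The smallest of these is -1.

-1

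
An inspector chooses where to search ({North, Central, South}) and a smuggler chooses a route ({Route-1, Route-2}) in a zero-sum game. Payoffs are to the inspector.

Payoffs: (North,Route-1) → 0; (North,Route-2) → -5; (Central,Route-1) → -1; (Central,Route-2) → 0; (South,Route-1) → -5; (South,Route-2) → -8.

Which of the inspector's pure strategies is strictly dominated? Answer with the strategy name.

South

North gives a strictly higher payoff than South against every column: 0 > -5, -5 > -8.
So South is strictly dominated and the inspector never plays it.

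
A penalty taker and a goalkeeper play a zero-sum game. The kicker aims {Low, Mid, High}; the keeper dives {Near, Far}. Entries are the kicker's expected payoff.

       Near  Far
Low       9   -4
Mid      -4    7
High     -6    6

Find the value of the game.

Row minima: Low → -4, Mid → -4, High → -6; maximin = -4.
Column maxima: Near → 9, Far → 7; minimax = 7.
-4 ≠ 7, so there is no saddle point; optimal play is mixed.
High is strictly dominated by Mid, so the kicker never plays it.
On the remaining 2×2 (Low, Mid vs Near, Far):
Let the kicker play Low with probability p. Expected payoff against Near: 9p + (-4)(1−p) = 13p − 4; against Far: (-4)p + 7(1−p) = −11p + 7.
Setting these equal: 13p − 4 = −11p + 7 ⇒ 24p = 11 ⇒ p = 11/24, and the value is (13)·(11/24) − 4 = 47/24.
For the keeper: with q = P(Near), equating Low's and Mid's payoffs gives 13q − 4 = −11q + 7 ⇒ q = 11/24.

47/24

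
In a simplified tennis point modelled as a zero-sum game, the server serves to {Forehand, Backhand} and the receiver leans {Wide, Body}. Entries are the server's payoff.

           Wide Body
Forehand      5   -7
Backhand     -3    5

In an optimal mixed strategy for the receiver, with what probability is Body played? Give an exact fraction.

Row minima: Forehand → -7, Backhand → -3; maximin = -3.
Column maxima: Wide → 5, Body → 5; minimax = 5.
-3 ≠ 5, so there is no saddle point; optimal play is mixed.
Let the server play Forehand with probability p. Expected payoff against Wide: 5p + (-3)(1−p) = 8p − 3; against Body: (-7)p + 5(1−p) = −12p + 5.
Setting these equal: 8p − 3 = −12p + 5 ⇒ 20p = 8 ⇒ p = 2/5, and the value is (8)·(2/5) − 3 = 1/5.
For the receiver: with q = P(Wide), equating Forehand's and Backhand's payoffs gives 12q − 7 = −8q + 5 ⇒ q = 3/5.

2/5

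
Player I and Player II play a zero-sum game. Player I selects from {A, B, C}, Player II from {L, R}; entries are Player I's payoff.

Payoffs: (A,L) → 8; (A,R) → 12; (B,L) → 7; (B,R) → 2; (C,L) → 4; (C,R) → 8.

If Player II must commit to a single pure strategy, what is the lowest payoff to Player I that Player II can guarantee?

Column maxima: L → 8, R → 12.
The smallest of these is 8.

8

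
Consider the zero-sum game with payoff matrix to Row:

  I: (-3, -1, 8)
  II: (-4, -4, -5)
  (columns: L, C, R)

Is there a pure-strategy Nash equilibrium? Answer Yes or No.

Row minima: I → -3, II → -5; maximin = -3.
Column maxima: L → -3, C → -1, R → 8; minimax = -3.
maximin = minimax = -3, so a saddle point exists.

Yes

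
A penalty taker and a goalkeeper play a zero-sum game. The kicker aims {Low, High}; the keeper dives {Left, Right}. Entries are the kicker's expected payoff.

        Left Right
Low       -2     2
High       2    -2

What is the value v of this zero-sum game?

Row minima: Low → -2, High → -2; maximin = -2.
Column maxima: Left → 2, Right → 2; minimax = 2.
-2 ≠ 2, so there is no saddle point; optimal play is mixed.
Let the kicker play Low with probability p. Expected payoff against Left: (-2)p + 2(1−p) = −4p + 2; against Right: 2p + (-2)(1−p) = 4p − 2.
Setting these equal: −4p + 2 = 4p − 2 ⇒ −8p = -4 ⇒ p = 1/2, and the value is (-4)·(1/2) + 2 = 0.
For the keeper: with q = P(Left), equating Low's and High's payoffs gives −4q + 2 = 4q − 2 ⇒ q = 1/2.

0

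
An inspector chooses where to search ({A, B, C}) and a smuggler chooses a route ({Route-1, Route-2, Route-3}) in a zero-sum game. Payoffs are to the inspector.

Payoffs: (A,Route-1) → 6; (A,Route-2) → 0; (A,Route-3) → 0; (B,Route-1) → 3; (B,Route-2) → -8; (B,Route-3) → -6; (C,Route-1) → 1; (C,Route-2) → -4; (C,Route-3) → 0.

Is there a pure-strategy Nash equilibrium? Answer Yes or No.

Row minima: A → 0, B → -8, C → -4; maximin = 0.
Column maxima: Route-1 → 6, Route-2 → 0, Route-3 → 0; minimax = 0.
maximin = minimax = 0, so a saddle point exists.

Yes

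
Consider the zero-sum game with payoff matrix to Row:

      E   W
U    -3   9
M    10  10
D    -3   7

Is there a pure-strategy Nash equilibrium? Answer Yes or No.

Row minima: U → -3, M → 10, D → -3; maximin = 10.
Column maxima: E → 10, W → 10; minimax = 10.
maximin = minimax = 10, so a saddle point exists.

Yes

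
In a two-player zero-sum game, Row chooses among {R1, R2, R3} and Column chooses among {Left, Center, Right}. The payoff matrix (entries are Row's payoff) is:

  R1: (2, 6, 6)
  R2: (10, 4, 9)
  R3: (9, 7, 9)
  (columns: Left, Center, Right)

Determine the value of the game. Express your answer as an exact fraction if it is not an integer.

Row minima: R1 → 2, R2 → 4, R3 → 7; maximin = 7.
Column maxima: Left → 10, Center → 7, Right → 9; minimax = 7.
Since maximin = minimax = 7, there is a saddle point and the value is 7.

7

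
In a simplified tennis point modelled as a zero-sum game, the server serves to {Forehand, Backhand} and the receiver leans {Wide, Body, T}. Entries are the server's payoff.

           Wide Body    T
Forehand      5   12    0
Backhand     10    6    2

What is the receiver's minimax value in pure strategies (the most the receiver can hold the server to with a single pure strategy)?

Column maxima: Wide → 10, Body → 12, T → 2.
The smallest of these is 2.

2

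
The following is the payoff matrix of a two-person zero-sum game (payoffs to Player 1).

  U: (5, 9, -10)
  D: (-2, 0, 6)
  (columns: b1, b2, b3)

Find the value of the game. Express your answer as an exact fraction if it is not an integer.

10/23

Row minima: U → -10, D → -2; maximin = -2.
Column maxima: b1 → 5, b2 → 9, b3 → 6; minimax = 5.
-2 ≠ 5, so there is no saddle point; optimal play is mixed.
b2 is strictly dominated by b1 (it gives Player 1 strictly more in every row), so Player 2 never plays it.
On the remaining 2×2 (U, D vs b1, b3):
Let Player 1 play U with probability p. Expected payoff against b1: 5p + (-2)(1−p) = 7p − 2; against b3: (-10)p + 6(1−p) = −16p + 6.
Setting these equal: 7p − 2 = −16p + 6 ⇒ 23p = 8 ⇒ p = 8/23, and the value is (7)·(8/23) − 2 = 10/23.
For Player 2: with q = P(b1), equating U's and D's payoffs gives 15q − 10 = −8q + 6 ⇒ q = 16/23.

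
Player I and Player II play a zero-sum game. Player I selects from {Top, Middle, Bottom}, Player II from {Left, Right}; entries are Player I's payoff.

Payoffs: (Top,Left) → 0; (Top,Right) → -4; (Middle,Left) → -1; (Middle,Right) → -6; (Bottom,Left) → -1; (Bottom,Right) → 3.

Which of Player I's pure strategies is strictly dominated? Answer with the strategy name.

Top gives a strictly higher payoff than Middle against every column: 0 > -1, -4 > -6.
So Middle is strictly dominated and Player I never plays it.

Middle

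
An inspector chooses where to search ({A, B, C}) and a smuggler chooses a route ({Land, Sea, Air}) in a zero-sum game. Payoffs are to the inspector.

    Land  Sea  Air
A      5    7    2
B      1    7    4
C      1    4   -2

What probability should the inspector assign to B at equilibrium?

1/2

Row minima: A → 2, B → 1, C → -2; maximin = 2.
Column maxima: Land → 5, Sea → 7, Air → 4; minimax = 4.
2 ≠ 4, so there is no saddle point; optimal play is mixed.
C is strictly dominated by A, so the inspector never plays it.
Sea is strictly dominated by Land (it gives the inspector strictly more in every row), so the smuggler never plays it.
On the remaining 2×2 (A, B vs Land, Air):
Let the inspector play A with probability p. Expected payoff against Land: 5p + 1(1−p) = 4p + 1; against Air: 2p + 4(1−p) = −2p + 4.
Setting these equal: 4p + 1 = −2p + 4 ⇒ 6p = 3 ⇒ p = 1/2, and the value is (4)·(1/2) + 1 = 3.
For the smuggler: with q = P(Land), equating A's and B's payoffs gives 3q + 2 = −3q + 4 ⇒ q = 1/3.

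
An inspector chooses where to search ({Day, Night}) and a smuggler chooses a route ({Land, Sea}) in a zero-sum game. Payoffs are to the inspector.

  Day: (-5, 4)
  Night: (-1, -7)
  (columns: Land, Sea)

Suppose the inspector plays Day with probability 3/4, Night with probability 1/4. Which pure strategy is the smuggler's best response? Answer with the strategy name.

Land

If the smuggler plays Land, the inspector's expected payoff is (3/4)·(-5) + (1/4)·(-1) = -4.
If the smuggler plays Sea, the inspector's expected payoff is (3/4)·4 + (1/4)·(-7) = 5/4.
The smuggler minimizes the inspector's payoff; the smallest is -4, so the best response is Land.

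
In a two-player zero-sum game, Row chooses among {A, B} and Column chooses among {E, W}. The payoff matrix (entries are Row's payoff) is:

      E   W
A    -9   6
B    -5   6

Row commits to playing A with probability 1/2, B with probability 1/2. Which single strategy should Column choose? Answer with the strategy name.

E

If Column plays E, Row's expected payoff is (1/2)·(-9) + (1/2)·(-5) = -7.
If Column plays W, Row's expected payoff is (1/2)·6 + (1/2)·6 = 6.
Column minimizes Row's payoff; the smallest is -7, so the best response is E.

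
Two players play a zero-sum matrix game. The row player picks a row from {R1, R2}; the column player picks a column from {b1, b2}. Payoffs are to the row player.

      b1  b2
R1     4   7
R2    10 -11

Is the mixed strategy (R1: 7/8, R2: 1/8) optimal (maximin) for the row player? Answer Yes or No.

Against b1 this mix gives (7/8)·4 + (1/8)·10 = 19/4.
Against b2 this mix gives (7/8)·7 + (1/8)·(-11) = 19/4.
All of the column player's active replies (b1, b2) yield 19/4, and no column does worse for the row player. The mix makes the column player indifferent and guarantees 19/4, so it is optimal.

Yes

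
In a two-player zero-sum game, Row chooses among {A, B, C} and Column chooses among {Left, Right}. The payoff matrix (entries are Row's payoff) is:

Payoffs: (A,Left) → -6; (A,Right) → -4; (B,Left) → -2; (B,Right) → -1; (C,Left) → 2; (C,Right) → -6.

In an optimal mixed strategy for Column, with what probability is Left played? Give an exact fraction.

5/9

Row minima: A → -6, B → -2, C → -6; maximin = -2.
Column maxima: Left → 2, Right → -1; minimax = -1.
-2 ≠ -1, so there is no saddle point; optimal play is mixed.
A is strictly dominated by B, so Row never plays it.
On the remaining 2×2 (B, C vs Left, Right):
Let Row play B with probability p. Expected payoff against Left: (-2)p + 2(1−p) = −4p + 2; against Right: (-1)p + (-6)(1−p) = 5p − 6.
Setting these equal: −4p + 2 = 5p − 6 ⇒ −9p = -8 ⇒ p = 8/9, and the value is (-4)·(8/9) + 2 = -14/9.
For Column: with q = P(Left), equating B's and C's payoffs gives −q − 1 = 8q − 6 ⇒ q = 5/9.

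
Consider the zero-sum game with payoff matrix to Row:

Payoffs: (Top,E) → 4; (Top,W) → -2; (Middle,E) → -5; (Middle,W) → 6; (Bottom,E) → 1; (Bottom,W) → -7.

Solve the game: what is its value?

14/17

Row minima: Top → -2, Middle → -5, Bottom → -7; maximin = -2.
Column maxima: E → 4, W → 6; minimax = 4.
-2 ≠ 4, so there is no saddle point; optimal play is mixed.
Bottom is strictly dominated by Top, so Row never plays it.
On the remaining 2×2 (Top, Middle vs E, W):
Let Row play Top with probability p. Expected payoff against E: 4p + (-5)(1−p) = 9p − 5; against W: (-2)p + 6(1−p) = −8p + 6.
Setting these equal: 9p − 5 = −8p + 6 ⇒ 17p = 11 ⇒ p = 11/17, and the value is (9)·(11/17) − 5 = 14/17.
For Column: with q = P(E), equating Top's and Middle's payoffs gives 6q − 2 = −11q + 6 ⇒ q = 8/17.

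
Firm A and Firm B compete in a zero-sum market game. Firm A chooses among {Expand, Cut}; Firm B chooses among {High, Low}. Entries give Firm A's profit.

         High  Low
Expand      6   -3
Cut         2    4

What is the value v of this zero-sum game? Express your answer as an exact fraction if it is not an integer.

Row minima: Expand → -3, Cut → 2; maximin = 2.
Column maxima: High → 6, Low → 4; minimax = 4.
2 ≠ 4, so there is no saddle point; optimal play is mixed.
Let Firm A play Expand with probability p. Expected payoff against High: 6p + 2(1−p) = 4p + 2; against Low: (-3)p + 4(1−p) = −7p + 4.
Setting these equal: 4p + 2 = −7p + 4 ⇒ 11p = 2 ⇒ p = 2/11, and the value is (4)·(2/11) + 2 = 30/11.
For Firm B: with q = P(High), equating Expand's and Cut's payoffs gives 9q − 3 = −2q + 4 ⇒ q = 7/11.

30/11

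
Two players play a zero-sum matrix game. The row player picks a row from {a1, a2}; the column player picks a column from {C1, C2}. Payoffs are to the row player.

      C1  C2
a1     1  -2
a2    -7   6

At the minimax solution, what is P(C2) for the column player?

1/2

Row minima: a1 → -2, a2 → -7; maximin = -2.
Column maxima: C1 → 1, C2 → 6; minimax = 1.
-2 ≠ 1, so there is no saddle point; optimal play is mixed.
Let the row player play a1 with probability p. Expected payoff against C1: 1p + (-7)(1−p) = 8p − 7; against C2: (-2)p + 6(1−p) = −8p + 6.
Setting these equal: 8p − 7 = −8p + 6 ⇒ 16p = 13 ⇒ p = 13/16, and the value is (8)·(13/16) − 7 = -1/2.
For the column player: with q = P(C1), equating a1's and a2's payoffs gives 3q − 2 = −13q + 6 ⇒ q = 1/2.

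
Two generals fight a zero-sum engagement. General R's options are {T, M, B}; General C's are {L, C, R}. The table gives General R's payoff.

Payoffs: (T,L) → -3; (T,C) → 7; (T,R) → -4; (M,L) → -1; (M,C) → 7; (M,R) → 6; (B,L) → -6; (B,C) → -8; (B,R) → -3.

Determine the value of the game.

Row minima: T → -4, M → -1, B → -8; maximin = -1.
Column maxima: L → -1, C → 7, R → 6; minimax = -1.
Since maximin = minimax = -1, there is a saddle point and the value is -1.

-1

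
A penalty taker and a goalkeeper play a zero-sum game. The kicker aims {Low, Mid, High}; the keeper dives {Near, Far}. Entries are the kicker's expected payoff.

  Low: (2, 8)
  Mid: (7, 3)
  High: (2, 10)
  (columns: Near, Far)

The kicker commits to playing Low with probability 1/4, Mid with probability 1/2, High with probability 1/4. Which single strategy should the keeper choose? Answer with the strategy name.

If the keeper plays Near, the kicker's expected payoff is (1/4)·2 + (1/2)·7 + (1/4)·2 = 9/2.
If the keeper plays Far, the kicker's expected payoff is (1/4)·8 + (1/2)·3 + (1/4)·10 = 6.
The keeper minimizes the kicker's payoff; the smallest is 9/2, so the best response is Near.

Near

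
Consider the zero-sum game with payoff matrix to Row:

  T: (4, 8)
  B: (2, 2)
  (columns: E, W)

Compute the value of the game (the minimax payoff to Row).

4

Row minima: T → 4, B → 2; maximin = 4.
Column maxima: E → 4, W → 8; minimax = 4.
Since maximin = minimax = 4, there is a saddle point and the value is 4.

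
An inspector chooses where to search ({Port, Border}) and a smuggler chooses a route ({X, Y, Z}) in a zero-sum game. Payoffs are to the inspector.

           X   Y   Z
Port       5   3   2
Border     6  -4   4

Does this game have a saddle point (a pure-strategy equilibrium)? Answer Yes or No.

No

Row minima: Port → 2, Border → -4; maximin = 2.
Column maxima: X → 6, Y → 3, Z → 4; minimax = 3.
2 ≠ 3, so no pure-strategy equilibrium exists.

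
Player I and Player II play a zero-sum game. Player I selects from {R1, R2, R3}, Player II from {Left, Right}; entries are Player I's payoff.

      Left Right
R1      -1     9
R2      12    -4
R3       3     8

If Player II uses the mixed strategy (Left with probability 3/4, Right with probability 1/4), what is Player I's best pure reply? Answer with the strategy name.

R2

Expected payoff of R1: (3/4)·(-1) + (1/4)·9 = 3/2.
Expected payoff of R2: (3/4)·12 + (1/4)·(-4) = 8.
Expected payoff of R3: (3/4)·3 + (1/4)·8 = 17/4.
The largest is 8, so Player I's best response is R2.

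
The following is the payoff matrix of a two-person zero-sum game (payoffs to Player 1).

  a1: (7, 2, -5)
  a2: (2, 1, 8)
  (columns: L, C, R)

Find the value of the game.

Row minima: a1 → -5, a2 → 1; maximin = 1.
Column maxima: L → 7, C → 2, R → 8; minimax = 2.
1 ≠ 2, so there is no saddle point; optimal play is mixed.
L is strictly dominated by C (it gives Player 1 strictly more in every row), so Player 2 never plays it.
On the remaining 2×2 (a1, a2 vs C, R):
Let Player 1 play a1 with probability p. Expected payoff against C: 2p + 1(1−p) = p + 1; against R: (-5)p + 8(1−p) = −13p + 8.
Setting these equal: p + 1 = −13p + 8 ⇒ 14p = 7 ⇒ p = 1/2, and the value is (1)·(1/2) + 1 = 3/2.
For Player 2: with q = P(C), equating a1's and a2's payoffs gives 7q − 5 = −7q + 8 ⇒ q = 13/14.

3/2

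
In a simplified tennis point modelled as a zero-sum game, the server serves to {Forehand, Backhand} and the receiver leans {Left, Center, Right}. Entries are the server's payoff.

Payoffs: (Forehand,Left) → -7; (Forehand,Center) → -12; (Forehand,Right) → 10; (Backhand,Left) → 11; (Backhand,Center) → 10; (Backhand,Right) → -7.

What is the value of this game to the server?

Row minima: Forehand → -12, Backhand → -7; maximin = -7.
Column maxima: Left → 11, Center → 10, Right → 10; minimax = 10.
-7 ≠ 10, so there is no saddle point; optimal play is mixed.
Left is strictly dominated by Center (it gives the server strictly more in every row), so the receiver never plays it.
On the remaining 2×2 (Forehand, Backhand vs Center, Right):
Let the server play Forehand with probability p. Expected payoff against Center: (-12)p + 10(1−p) = −22p + 10; against Right: 10p + (-7)(1−p) = 17p − 7.
Setting these equal: −22p + 10 = 17p − 7 ⇒ −39p = -17 ⇒ p = 17/39, and the value is (-22)·(17/39) + 10 = 16/39.
For the receiver: with q = P(Center), equating Forehand's and Backhand's payoffs gives −22q + 10 = 17q − 7 ⇒ q = 17/39.

16/39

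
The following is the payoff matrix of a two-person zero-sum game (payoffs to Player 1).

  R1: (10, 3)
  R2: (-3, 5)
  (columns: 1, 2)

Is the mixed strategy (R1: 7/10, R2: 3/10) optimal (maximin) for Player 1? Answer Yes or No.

No

Against 1 this mix gives (7/10)·10 + (3/10)·(-3) = 61/10.
Against 2 this mix gives (7/10)·3 + (3/10)·5 = 18/5.
Player 2 will play 2, holding Player 1 to 18/5. Shifting weight toward the row that does better against 2 would raise this floor (the equalizing mix achieves 59/15 against both 2 and 1), so the proposed strategy is not optimal.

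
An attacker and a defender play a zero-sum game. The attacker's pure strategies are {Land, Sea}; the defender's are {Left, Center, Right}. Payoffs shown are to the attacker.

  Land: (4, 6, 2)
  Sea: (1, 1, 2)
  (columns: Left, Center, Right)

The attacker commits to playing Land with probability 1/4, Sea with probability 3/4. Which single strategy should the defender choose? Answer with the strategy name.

If the defender plays Left, the attacker's expected payoff is (1/4)·4 + (3/4)·1 = 7/4.
If the defender plays Center, the attacker's expected payoff is (1/4)·6 + (3/4)·1 = 9/4.
If the defender plays Right, the attacker's expected payoff is (1/4)·2 + (3/4)·2 = 2.
The defender minimizes the attacker's payoff; the smallest is 7/4, so the best response is Left.

Left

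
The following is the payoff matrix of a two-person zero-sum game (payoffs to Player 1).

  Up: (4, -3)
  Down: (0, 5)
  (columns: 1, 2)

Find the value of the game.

5/3

Row minima: Up → -3, Down → 0; maximin = 0.
Column maxima: 1 → 4, 2 → 5; minimax = 4.
0 ≠ 4, so there is no saddle point; optimal play is mixed.
Let Player 1 play Up with probability p. Expected payoff against 1: 4p + 0(1−p) = 4p; against 2: (-3)p + 5(1−p) = −8p + 5.
Setting these equal: 4p = −8p + 5 ⇒ 12p = 5 ⇒ p = 5/12, and the value is (4)·(5/12) = 5/3.
For Player 2: with q = P(1), equating Up's and Down's payoffs gives 7q − 3 = −5q + 5 ⇒ q = 2/3.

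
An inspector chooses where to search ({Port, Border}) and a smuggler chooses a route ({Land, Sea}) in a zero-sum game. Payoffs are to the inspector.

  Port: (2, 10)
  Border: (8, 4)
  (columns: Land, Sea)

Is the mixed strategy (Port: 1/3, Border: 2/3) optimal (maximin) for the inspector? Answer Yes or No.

Against Land this mix gives (1/3)·2 + (2/3)·8 = 6.
Against Sea this mix gives (1/3)·10 + (2/3)·4 = 6.
All of the smuggler's active replies (Land, Sea) yield 6, and no column does worse for the inspector. The mix makes the smuggler indifferent and guarantees 6, so it is optimal.

Yes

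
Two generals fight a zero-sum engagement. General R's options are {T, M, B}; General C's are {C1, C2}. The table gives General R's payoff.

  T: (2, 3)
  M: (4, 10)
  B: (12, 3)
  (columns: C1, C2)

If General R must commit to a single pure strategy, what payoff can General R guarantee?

Row minima: T → 2, M → 4, B → 3.
The best of these is 4.

4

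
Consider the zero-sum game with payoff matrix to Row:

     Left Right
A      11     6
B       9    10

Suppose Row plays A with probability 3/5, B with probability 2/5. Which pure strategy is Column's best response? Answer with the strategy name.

Right

If Column plays Left, Row's expected payoff is (3/5)·11 + (2/5)·9 = 51/5.
If Column plays Right, Row's expected payoff is (3/5)·6 + (2/5)·10 = 38/5.
Column minimizes Row's payoff; the smallest is 38/5, so the best response is Right.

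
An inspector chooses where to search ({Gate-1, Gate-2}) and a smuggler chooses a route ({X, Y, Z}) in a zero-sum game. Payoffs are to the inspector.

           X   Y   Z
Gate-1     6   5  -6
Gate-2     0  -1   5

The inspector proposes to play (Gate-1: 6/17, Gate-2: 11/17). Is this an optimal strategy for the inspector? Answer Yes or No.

Yes

Against X this mix gives (6/17)·6 + (11/17)·0 = 36/17.
Against Y this mix gives (6/17)·5 + (11/17)·(-1) = 19/17.
Against Z this mix gives (6/17)·(-6) + (11/17)·5 = 19/17.
All of the smuggler's active replies (Y, Z) yield 19/17, and no column does worse for the inspector. The mix makes the smuggler indifferent and guarantees 19/17, so it is optimal.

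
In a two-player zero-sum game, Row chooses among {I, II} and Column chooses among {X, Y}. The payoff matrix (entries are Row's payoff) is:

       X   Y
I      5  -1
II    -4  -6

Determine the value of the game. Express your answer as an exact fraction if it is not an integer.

-1

Row minima: I → -1, II → -6; maximin = -1.
Column maxima: X → 5, Y → -1; minimax = -1.
Since maximin = minimax = -1, there is a saddle point and the value is -1.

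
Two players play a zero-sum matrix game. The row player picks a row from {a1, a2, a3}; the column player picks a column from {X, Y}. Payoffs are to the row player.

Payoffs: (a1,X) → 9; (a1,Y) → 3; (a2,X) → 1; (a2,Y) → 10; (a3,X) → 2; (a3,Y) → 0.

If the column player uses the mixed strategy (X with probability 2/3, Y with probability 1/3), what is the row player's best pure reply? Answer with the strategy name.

Expected payoff of a1: (2/3)·9 + (1/3)·3 = 7.
Expected payoff of a2: (2/3)·1 + (1/3)·10 = 4.
Expected payoff of a3: (2/3)·2 + (1/3)·0 = 4/3.
The largest is 7, so the row player's best response is a1.

a1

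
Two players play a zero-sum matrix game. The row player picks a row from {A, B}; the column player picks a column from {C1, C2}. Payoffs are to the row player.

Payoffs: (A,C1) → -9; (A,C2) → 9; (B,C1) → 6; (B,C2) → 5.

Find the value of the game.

Row minima: A → -9, B → 5; maximin = 5.
Column maxima: C1 → 6, C2 → 9; minimax = 6.
5 ≠ 6, so there is no saddle point; optimal play is mixed.
Let the row player play A with probability p. Expected payoff against C1: (-9)p + 6(1−p) = −15p + 6; against C2: 9p + 5(1−p) = 4p + 5.
Setting these equal: −15p + 6 = 4p + 5 ⇒ −19p = -1 ⇒ p = 1/19, and the value is (-15)·(1/19) + 6 = 99/19.
For the column player: with q = P(C1), equating A's and B's payoffs gives −18q + 9 = q + 5 ⇒ q = 4/19.

99/19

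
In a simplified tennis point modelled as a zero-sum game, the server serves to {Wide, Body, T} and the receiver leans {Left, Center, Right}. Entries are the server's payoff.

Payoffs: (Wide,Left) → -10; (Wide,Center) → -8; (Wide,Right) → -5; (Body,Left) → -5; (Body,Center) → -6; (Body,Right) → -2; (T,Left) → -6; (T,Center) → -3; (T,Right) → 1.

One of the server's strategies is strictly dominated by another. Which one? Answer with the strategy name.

Body gives a strictly higher payoff than Wide against every column: -5 > -10, -6 > -8, -2 > -5.
So Wide is strictly dominated and the server never plays it.

Wide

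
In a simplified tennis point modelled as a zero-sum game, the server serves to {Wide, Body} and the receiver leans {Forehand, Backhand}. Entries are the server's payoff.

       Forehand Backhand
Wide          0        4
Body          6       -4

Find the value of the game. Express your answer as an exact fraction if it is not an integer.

12/7

Row minima: Wide → 0, Body → -4; maximin = 0.
Column maxima: Forehand → 6, Backhand → 4; minimax = 4.
0 ≠ 4, so there is no saddle point; optimal play is mixed.
Let the server play Wide with probability p. Expected payoff against Forehand: 0p + 6(1−p) = −6p + 6; against Backhand: 4p + (-4)(1−p) = 8p − 4.
Setting these equal: −6p + 6 = 8p − 4 ⇒ −14p = -10 ⇒ p = 5/7, and the value is (-6)·(5/7) + 6 = 12/7.
For the receiver: with q = P(Forehand), equating Wide's and Body's payoffs gives −4q + 4 = 10q − 4 ⇒ q = 4/7.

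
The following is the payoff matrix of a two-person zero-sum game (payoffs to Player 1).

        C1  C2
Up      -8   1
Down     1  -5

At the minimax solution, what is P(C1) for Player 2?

2/5

Row minima: Up → -8, Down → -5; maximin = -5.
Column maxima: C1 → 1, C2 → 1; minimax = 1.
-5 ≠ 1, so there is no saddle point; optimal play is mixed.
Let Player 1 play Up with probability p. Expected payoff against C1: (-8)p + 1(1−p) = −9p + 1; against C2: 1p + (-5)(1−p) = 6p − 5.
Setting these equal: −9p + 1 = 6p − 5 ⇒ −15p = -6 ⇒ p = 2/5, and the value is (-9)·(2/5) + 1 = -13/5.
For Player 2: with q = P(C1), equating Up's and Down's payoffs gives −9q + 1 = 6q − 5 ⇒ q = 2/5.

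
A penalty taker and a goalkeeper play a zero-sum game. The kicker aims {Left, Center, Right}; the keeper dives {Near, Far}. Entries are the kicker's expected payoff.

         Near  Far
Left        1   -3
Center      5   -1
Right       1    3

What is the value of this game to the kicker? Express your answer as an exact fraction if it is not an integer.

2

Row minima: Left → -3, Center → -1, Right → 1; maximin = 1.
Column maxima: Near → 5, Far → 3; minimax = 3.
1 ≠ 3, so there is no saddle point; optimal play is mixed.
Left is strictly dominated by Center, so the kicker never plays it.
On the remaining 2×2 (Center, Right vs Near, Far):
Let the kicker play Center with probability p. Expected payoff against Near: 5p + 1(1−p) = 4p + 1; against Far: (-1)p + 3(1−p) = −4p + 3.
Setting these equal: 4p + 1 = −4p + 3 ⇒ 8p = 2 ⇒ p = 1/4, and the value is (4)·(1/4) + 1 = 2.
For the keeper: with q = P(Near), equating Center's and Right's payoffs gives 6q − 1 = −2q + 3 ⇒ q = 1/2.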